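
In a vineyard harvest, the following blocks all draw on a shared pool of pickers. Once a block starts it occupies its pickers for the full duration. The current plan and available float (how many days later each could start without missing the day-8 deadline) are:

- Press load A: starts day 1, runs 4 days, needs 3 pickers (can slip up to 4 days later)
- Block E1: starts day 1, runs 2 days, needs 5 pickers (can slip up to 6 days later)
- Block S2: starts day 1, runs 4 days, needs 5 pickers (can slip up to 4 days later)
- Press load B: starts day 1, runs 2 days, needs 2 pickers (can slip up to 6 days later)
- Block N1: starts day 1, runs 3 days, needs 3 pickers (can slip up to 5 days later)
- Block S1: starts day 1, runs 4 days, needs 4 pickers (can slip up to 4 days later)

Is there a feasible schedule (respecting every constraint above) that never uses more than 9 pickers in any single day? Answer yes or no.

no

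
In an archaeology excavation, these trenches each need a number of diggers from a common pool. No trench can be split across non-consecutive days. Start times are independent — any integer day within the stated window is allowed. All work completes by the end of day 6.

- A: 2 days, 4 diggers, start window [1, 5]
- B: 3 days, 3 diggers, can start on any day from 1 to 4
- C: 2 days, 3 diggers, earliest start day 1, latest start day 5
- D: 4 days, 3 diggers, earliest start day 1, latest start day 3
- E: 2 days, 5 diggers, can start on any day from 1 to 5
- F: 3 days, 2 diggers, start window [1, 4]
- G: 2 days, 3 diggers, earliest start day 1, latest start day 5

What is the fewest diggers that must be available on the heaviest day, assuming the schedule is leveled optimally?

Early-start (A@1, B@1, C@1, D@1, E@1, F@1, G@1) gives peak 23: d1:23  d2:23  d3:8  d4:3  d5:0  d6:0.
Shift D→3, E→5, F→4, G→3.
Schedule A@1, B@1, C@1, D@3, E@5, F@4, G@3: d1:10  d2:10  d3:9  d4:8  d5:10  d6:10 — peak 10.
Total digger-days = 57 over 6 days ⇒ peak ≥ ⌈57/6⌉ = 10, so 10 is optimal.

10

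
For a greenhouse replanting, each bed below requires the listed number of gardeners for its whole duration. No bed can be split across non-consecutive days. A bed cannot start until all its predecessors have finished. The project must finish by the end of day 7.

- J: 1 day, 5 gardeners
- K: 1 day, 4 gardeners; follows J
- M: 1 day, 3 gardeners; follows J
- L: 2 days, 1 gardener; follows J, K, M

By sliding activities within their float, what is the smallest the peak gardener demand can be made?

5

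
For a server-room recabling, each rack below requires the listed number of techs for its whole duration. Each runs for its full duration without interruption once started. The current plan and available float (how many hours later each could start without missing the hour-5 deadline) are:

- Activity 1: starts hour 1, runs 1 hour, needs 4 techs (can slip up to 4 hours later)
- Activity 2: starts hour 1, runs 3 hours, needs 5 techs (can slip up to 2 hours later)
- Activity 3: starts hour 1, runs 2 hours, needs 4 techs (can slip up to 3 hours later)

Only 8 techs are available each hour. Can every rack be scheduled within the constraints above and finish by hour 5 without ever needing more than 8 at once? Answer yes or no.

Schedule Activity 1@1, Activity 2@3, Activity 3@1: h1:8  h2:4  h3:5  h4:5  h5:5 — peak 8 ≤ 8.

yes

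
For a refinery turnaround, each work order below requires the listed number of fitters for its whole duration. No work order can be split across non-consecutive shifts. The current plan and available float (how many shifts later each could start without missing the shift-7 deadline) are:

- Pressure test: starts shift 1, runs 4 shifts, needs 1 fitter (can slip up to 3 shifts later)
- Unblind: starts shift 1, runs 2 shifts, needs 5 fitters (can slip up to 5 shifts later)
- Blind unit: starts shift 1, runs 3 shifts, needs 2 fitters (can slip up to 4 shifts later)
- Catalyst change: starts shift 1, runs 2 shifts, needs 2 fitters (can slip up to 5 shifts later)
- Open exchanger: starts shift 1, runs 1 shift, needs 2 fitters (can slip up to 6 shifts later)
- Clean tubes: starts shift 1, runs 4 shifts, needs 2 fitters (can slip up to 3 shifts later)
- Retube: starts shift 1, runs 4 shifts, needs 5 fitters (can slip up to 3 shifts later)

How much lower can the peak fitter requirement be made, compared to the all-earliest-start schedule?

10

Early-start peak: s1:19  s2:17  s3:10  s4:8  s5:0  s6:0  s7:0 ⇒ 19.
Leveled (Pressure test@1, Unblind@1, Blind unit@1, Catalyst change@5, Open exchanger@3, Clean tubes@3, Retube@4): s1:8  s2:8  s3:7  s4:8  s5:9  s6:9  s7:5 ⇒ 9.
Reduction 19 − 9 = 10.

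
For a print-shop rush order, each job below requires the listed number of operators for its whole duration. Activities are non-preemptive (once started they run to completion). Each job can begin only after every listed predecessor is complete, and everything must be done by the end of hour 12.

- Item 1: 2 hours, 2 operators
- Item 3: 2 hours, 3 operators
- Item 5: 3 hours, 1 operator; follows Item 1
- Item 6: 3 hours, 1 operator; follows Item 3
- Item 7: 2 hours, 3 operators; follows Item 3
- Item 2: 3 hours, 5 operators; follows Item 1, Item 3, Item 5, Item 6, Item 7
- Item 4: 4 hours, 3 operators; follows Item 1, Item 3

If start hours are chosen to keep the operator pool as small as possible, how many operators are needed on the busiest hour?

5

Early-start (Item 1@1, Item 3@1, Item 5@3, Item 6@3, Item 7@3, Item 2@6, Item 4@3) gives peak 8: h1:5  h2:5  h3:8  h4:8  h5:5  h6:8  h7:5  h8:5  h9:0  h10:0  h11:0  h12:0.
Shift Item 4→9.
Schedule Item 1@1, Item 3@1, Item 5@3, Item 6@3, Item 7@3, Item 2@6, Item 4@9: h1:5  h2:5  h3:5  h4:5  h5:2  h6:5  h7:5  h8:5  h9:3  h10:3  h11:3  h12:3 — peak 5.
Total operator-hours = 49 over 12 hours ⇒ peak ≥ ⌈49/12⌉ = 5, so 5 is optimal.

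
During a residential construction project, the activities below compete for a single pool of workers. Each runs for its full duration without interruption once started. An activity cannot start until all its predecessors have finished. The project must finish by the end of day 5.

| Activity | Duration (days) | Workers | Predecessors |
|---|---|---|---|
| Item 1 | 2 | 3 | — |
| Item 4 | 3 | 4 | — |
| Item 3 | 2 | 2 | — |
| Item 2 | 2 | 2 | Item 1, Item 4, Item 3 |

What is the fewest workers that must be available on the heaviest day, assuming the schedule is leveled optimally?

9

Schedule Item 1@1, Item 4@1, Item 3@1, Item 2@4: d1:9  d2:9  d3:4  d4:2  d5:2 — peak 9.
No arrangement of the 4 feasible schedules does better.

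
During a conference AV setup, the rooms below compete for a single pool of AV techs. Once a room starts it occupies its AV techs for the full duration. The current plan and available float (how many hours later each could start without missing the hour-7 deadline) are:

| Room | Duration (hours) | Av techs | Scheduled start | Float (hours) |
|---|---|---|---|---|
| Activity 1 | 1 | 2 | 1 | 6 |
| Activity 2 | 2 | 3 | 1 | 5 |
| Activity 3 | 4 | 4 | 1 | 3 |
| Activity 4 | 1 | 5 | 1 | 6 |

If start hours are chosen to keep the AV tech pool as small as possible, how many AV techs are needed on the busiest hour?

5

Early-start (Activity 1@1, Activity 2@1, Activity 3@1, Activity 4@1) gives peak 14: h1:14  h2:7  h3:4  h4:4  h5:0  h6:0  h7:0.
Shift Activity 3→3, Activity 4→7.
Schedule Activity 1@1, Activity 2@1, Activity 3@3, Activity 4@7: h1:5  h2:3  h3:4  h4:4  h5:4  h6:4  h7:5 — peak 5.
Total AV tech-hours = 29 over 7 hours ⇒ peak ≥ ⌈29/7⌉ = 5, so 5 is optimal.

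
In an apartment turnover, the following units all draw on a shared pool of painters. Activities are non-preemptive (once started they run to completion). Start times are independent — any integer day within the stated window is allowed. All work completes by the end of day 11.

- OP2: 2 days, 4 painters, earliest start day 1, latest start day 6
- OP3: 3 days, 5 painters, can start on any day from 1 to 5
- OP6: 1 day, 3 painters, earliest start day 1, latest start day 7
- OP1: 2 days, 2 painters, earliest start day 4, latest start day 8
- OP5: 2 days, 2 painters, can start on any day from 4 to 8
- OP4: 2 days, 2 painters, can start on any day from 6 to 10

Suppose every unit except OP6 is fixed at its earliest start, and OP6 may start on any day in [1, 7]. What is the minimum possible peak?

OP6@1: d1:12  d2:9  d3:5  d4:4  d5:4  d6:2  d7:2  d8:0  d9:0  d10:0  d11:0 → peak 12
OP6@2: d1:9  d2:12  d3:5  d4:4  d5:4  d6:2  d7:2  d8:0  d9:0  d10:0  d11:0 → peak 12
OP6@3: d1:9  d2:9  d3:8  d4:4  d5:4  d6:2  d7:2  d8:0  d9:0  d10:0  d11:0 → peak 9
OP6@4: d1:9  d2:9  d3:5  d4:7  d5:4  d6:2  d7:2  d8:0  d9:0  d10:0  d11:0 → peak 9
OP6@5: d1:9  d2:9  d3:5  d4:4  d5:7  d6:2  d7:2  d8:0  d9:0  d10:0  d11:0 → peak 9
OP6@6: d1:9  d2:9  d3:5  d4:4  d5:4  d6:5  d7:2  d8:0  d9:0  d10:0  d11:0 → peak 9
OP6@7: d1:9  d2:9  d3:5  d4:4  d5:4  d6:2  d7:5  d8:0  d9:0  d10:0  d11:0 → peak 9
Best is OP6@3, peak 9.

9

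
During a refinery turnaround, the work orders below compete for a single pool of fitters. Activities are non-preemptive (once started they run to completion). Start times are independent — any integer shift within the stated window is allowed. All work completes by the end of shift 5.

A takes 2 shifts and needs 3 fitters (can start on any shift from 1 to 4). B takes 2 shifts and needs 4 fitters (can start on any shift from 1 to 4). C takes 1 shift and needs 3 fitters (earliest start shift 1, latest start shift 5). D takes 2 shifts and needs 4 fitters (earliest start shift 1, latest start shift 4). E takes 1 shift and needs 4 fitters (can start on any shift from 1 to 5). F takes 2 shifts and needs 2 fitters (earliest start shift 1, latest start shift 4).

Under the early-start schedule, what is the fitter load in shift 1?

20

At early start, shift 1 has: A, B, C, D, E, F.
Demand: 3 + 4 + 3 + 4 + 4 + 2 = 20.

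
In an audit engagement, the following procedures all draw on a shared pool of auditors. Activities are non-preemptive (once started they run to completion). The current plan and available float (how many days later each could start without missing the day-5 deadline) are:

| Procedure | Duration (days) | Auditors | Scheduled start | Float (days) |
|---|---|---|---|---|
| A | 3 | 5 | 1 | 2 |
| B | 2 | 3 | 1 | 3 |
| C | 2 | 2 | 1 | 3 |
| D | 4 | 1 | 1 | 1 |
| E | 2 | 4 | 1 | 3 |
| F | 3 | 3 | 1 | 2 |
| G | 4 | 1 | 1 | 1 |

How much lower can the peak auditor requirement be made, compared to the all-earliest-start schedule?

Early-start peak: d1:19  d2:19  d3:10  d4:2  d5:0 ⇒ 19.
Leveled (A@1, B@1, C@4, D@1, E@4, F@3, G@1): d1:10  d2:10  d3:10  d4:11  d5:9 ⇒ 11.
Reduction 19 − 11 = 8.

8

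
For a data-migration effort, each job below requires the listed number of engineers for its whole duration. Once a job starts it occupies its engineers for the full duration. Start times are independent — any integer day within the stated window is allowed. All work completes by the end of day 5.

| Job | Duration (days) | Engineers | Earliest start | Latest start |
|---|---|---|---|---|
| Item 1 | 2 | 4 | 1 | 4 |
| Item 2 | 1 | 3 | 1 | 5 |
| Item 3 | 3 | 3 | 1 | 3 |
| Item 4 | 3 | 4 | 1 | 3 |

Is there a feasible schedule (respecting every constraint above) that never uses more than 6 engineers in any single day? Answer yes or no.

Total engineer-days = 32; over 5 days the average is 32/5 > 6, so some day must exceed 6.

no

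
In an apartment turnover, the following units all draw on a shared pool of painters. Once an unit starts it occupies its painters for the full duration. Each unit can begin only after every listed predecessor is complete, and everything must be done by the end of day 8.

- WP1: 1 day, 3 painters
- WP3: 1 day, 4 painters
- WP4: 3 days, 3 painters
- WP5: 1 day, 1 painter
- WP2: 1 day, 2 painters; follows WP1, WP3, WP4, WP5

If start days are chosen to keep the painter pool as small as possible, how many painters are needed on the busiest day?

4

Early-start (WP1@1, WP3@1, WP4@1, WP5@1, WP2@4) gives peak 11: d1:11  d2:3  d3:3  d4:2  d5:0  d6:0  d7:0  d8:0.
Shift WP3→2, WP4→3, WP2→6.
Schedule WP1@1, WP3@2, WP4@3, WP5@1, WP2@6: d1:4  d2:4  d3:3  d4:3  d5:3  d6:2  d7:0  d8:0 — peak 4.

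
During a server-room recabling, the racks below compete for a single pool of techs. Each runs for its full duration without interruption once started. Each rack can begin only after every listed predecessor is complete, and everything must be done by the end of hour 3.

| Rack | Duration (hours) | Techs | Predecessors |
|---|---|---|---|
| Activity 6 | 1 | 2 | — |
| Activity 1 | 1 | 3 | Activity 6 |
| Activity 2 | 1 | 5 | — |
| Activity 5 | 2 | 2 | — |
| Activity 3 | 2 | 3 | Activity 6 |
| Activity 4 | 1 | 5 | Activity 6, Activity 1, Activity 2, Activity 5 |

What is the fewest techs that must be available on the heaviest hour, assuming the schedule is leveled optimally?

Schedule Activity 6@1, Activity 1@2, Activity 2@1, Activity 5@1, Activity 3@2, Activity 4@3: h1:9  h2:8  h3:8 — peak 9.
Total tech-hours = 25 over 3 hours ⇒ peak ≥ ⌈25/3⌉ = 9, so 9 is optimal.

9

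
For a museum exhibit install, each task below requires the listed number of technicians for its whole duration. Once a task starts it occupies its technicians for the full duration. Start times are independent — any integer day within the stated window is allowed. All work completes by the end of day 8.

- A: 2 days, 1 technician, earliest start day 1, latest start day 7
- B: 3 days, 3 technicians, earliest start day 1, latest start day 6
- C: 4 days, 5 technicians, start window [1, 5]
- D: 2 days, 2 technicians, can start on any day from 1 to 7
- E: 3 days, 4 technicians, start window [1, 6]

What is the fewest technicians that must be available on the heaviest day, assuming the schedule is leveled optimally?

7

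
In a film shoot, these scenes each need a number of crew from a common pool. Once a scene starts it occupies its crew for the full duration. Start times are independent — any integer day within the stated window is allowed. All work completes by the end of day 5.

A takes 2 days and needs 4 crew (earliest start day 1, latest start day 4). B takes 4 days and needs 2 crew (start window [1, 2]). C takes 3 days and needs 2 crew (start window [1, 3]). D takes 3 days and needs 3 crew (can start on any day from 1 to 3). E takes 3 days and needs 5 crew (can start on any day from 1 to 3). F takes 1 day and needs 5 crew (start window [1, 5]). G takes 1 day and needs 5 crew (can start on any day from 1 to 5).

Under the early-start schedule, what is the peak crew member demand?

26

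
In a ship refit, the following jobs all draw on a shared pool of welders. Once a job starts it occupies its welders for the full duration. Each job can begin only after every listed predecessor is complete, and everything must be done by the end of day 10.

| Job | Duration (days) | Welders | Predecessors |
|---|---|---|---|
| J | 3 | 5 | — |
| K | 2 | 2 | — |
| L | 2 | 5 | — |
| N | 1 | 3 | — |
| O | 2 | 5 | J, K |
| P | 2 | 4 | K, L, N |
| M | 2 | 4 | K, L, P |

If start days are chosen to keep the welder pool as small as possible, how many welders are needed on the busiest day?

9

Early-start (J@1, K@1, L@1, N@1, O@4, P@3, M@5) gives peak 15: d1:15  d2:12  d3:9  d4:9  d5:9  d6:4  d7:0  d8:0  d9:0  d10:0.
Shift L→4, N→3, O→6, P→6, M→8.
Schedule J@1, K@1, L@4, N@3, O@6, P@6, M@8: d1:7  d2:7  d3:8  d4:5  d5:5  d6:9  d7:9  d8:4  d9:4  d10:0 — peak 9.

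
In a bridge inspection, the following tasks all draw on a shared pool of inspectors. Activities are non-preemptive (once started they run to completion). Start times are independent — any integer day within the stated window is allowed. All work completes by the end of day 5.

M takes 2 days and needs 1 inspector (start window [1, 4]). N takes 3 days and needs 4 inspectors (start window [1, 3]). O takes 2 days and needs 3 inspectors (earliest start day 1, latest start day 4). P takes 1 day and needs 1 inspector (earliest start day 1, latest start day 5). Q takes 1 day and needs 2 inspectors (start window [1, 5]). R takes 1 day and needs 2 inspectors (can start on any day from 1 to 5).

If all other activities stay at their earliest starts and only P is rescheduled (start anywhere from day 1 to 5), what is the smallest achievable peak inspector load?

12

P@1: d1:13  d2:8  d3:4  d4:0  d5:0 → peak 13
P@2: d1:12  d2:9  d3:4  d4:0  d5:0 → peak 12
P@3: d1:12  d2:8  d3:5  d4:0  d5:0 → peak 12
P@4: d1:12  d2:8  d3:4  d4:1  d5:0 → peak 12
P@5: d1:12  d2:8  d3:4  d4:0  d5:1 → peak 12
Best is P@2, peak 12.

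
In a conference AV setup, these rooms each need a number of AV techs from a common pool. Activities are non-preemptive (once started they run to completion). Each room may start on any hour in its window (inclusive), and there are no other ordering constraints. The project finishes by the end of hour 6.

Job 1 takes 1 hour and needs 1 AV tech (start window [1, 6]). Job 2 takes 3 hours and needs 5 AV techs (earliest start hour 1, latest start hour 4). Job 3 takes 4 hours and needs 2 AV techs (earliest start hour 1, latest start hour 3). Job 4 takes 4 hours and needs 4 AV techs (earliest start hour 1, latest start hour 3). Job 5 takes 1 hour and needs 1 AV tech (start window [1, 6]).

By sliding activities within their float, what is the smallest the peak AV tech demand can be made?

Early-start (Job 1@1, Job 2@1, Job 3@1, Job 4@1, Job 5@1) gives peak 13: h1:13  h2:11  h3:11  h4:6  h5:0  h6:0.
Shift Job 4→2.
Schedule Job 1@1, Job 2@1, Job 3@1, Job 4@2, Job 5@1: h1:9  h2:11  h3:11  h4:6  h5:4  h6:0 — peak 11.

11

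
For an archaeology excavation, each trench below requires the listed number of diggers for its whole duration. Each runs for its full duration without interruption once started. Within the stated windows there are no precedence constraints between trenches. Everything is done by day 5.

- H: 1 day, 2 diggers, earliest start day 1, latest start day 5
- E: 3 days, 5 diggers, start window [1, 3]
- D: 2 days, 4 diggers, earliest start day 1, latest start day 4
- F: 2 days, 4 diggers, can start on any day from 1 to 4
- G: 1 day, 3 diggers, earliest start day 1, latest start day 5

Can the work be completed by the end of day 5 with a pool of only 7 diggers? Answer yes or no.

Total digger-days = 36; over 5 days the average is 36/5 > 7, so some day must exceed 7.

no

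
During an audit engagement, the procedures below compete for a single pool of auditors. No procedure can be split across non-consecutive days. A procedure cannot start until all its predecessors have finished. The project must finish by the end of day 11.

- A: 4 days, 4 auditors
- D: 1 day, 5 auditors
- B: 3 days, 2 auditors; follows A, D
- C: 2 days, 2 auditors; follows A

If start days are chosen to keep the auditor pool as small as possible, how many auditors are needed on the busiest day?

5

Early-start (A@1, D@1, B@5, C@5) gives peak 9: d1:9  d2:4  d3:4  d4:4  d5:4  d6:4  d7:2  d8:0  d9:0  d10:0  d11:0.
Shift D→5, B→6, C→6.
Schedule A@1, D@5, B@6, C@6: d1:4  d2:4  d3:4  d4:4  d5:5  d6:4  d7:4  d8:2  d9:0  d10:0  d11:0 — peak 5.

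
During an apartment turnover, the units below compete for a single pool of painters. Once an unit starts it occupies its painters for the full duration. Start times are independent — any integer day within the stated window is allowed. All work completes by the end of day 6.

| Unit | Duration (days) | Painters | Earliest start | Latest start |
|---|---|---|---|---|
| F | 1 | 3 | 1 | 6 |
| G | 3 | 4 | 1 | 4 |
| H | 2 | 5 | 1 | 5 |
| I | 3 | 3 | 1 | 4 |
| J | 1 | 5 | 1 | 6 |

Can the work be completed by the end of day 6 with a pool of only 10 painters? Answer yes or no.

yes

Schedule F@1, G@1, H@4, I@2, J@6: d1:7  d2:7  d3:7  d4:8  d5:5  d6:5 — peak 8 ≤ 10.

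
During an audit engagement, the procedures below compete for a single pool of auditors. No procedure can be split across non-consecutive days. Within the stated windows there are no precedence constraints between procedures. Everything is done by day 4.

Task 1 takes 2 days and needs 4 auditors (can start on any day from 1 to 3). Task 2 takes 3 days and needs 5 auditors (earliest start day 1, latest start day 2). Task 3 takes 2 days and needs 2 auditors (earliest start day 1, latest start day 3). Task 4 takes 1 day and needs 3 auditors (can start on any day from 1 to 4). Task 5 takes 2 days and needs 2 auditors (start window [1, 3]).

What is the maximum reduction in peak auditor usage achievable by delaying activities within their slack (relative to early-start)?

Early-start peak: d1:16  d2:13  d3:5  d4:0 ⇒ 16.
Leveled (Task 1@1, Task 2@1, Task 3@3, Task 4@4, Task 5@3): d1:9  d2:9  d3:9  d4:7 ⇒ 9.
Reduction 16 − 9 = 7.

7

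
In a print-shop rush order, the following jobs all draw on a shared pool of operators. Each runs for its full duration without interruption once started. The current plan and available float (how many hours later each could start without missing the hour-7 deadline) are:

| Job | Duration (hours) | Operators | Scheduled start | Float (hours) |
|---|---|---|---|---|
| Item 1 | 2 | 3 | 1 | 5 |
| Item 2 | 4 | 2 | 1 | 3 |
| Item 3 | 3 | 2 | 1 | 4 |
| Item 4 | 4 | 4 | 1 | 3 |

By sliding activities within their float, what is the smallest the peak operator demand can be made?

6

Early-start (Item 1@1, Item 2@1, Item 3@1, Item 4@1) gives peak 11: h1:11  h2:11  h3:8  h4:6  h5:0  h6:0  h7:0.
Shift Item 3→5, Item 4→3.
Schedule Item 1@1, Item 2@1, Item 3@5, Item 4@3: h1:5  h2:5  h3:6  h4:6  h5:6  h6:6  h7:2 — peak 6.
Total operator-hours = 36 over 7 hours ⇒ peak ≥ ⌈36/7⌉ = 6, so 6 is optimal.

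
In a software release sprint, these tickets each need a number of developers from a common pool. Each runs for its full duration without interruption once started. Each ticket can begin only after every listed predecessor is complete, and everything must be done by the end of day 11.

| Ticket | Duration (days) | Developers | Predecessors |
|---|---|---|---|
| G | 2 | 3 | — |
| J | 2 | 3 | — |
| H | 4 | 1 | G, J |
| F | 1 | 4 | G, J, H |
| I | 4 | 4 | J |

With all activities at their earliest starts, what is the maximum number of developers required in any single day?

Early-start schedule: G@1, J@1, H@3, F@7, I@3.
Load per day: day 1: 6, day 2: 6, day 3: 5, day 4: 5, day 5: 5, day 6: 5, day 7: 4, day 8: 0, day 9: 0, day 10: 0, day 11: 0.
Peak is 6.

6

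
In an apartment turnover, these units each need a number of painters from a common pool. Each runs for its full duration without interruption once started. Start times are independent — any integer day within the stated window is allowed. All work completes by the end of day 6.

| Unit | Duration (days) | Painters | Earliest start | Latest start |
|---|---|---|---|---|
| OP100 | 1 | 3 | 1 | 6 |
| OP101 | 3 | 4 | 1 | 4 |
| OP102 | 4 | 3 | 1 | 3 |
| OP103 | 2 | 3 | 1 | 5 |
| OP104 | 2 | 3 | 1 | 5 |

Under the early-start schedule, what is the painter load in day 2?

13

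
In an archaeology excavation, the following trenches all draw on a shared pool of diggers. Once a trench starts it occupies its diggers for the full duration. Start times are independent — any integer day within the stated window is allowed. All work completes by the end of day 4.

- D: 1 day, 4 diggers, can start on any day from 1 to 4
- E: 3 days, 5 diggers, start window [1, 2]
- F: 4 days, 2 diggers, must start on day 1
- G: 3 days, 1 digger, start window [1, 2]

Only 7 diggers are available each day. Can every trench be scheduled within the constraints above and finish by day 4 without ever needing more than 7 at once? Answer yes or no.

Total digger-days = 30; over 4 days the average is 30/4 > 7, so some day must exceed 7.

no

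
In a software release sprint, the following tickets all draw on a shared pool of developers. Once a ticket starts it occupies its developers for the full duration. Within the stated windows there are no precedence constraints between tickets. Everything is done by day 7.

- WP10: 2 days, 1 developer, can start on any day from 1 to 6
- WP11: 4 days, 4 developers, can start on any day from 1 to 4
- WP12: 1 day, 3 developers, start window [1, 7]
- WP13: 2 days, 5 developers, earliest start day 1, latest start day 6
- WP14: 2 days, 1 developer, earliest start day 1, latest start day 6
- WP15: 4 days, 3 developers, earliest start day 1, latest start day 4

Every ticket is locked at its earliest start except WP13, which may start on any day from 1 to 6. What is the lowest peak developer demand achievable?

12

WP13@1: d1:17  d2:14  d3:7  d4:7  d5:0  d6:0  d7:0 → peak 17
WP13@2: d1:12  d2:14  d3:12  d4:7  d5:0  d6:0  d7:0 → peak 14
WP13@3: d1:12  d2:9  d3:12  d4:12  d5:0  d6:0  d7:0 → peak 12
WP13@4: d1:12  d2:9  d3:7  d4:12  d5:5  d6:0  d7:0 → peak 12
WP13@5: d1:12  d2:9  d3:7  d4:7  d5:5  d6:5  d7:0 → peak 12
WP13@6: d1:12  d2:9  d3:7  d4:7  d5:0  d6:5  d7:5 → peak 12
Best is WP13@3, peak 12.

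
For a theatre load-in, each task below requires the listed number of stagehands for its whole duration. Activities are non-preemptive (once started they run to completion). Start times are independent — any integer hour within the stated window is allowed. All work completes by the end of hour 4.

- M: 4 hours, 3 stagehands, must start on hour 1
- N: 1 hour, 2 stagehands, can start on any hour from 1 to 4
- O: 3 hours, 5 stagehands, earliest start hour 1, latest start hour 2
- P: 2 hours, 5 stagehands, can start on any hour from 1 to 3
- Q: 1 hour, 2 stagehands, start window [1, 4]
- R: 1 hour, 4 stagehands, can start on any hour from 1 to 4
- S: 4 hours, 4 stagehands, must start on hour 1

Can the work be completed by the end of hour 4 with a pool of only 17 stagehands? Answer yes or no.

yes

Schedule M@1, N@1, O@1, P@2, Q@1, R@4, S@1: h1:16  h2:17  h3:17  h4:11 — peak 17 ≤ 17.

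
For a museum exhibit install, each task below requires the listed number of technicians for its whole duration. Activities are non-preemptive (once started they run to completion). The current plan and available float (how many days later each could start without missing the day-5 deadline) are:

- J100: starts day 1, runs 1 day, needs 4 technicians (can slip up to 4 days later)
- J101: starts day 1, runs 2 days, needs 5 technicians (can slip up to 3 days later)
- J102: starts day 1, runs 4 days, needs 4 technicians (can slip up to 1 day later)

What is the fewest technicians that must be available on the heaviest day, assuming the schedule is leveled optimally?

Early-start (J100@1, J101@1, J102@1) gives peak 13: d1:13  d2:9  d3:4  d4:4  d5:0.
Shift J102→2.
Schedule J100@1, J101@1, J102@2: d1:9  d2:9  d3:4  d4:4  d5:4 — peak 9.

9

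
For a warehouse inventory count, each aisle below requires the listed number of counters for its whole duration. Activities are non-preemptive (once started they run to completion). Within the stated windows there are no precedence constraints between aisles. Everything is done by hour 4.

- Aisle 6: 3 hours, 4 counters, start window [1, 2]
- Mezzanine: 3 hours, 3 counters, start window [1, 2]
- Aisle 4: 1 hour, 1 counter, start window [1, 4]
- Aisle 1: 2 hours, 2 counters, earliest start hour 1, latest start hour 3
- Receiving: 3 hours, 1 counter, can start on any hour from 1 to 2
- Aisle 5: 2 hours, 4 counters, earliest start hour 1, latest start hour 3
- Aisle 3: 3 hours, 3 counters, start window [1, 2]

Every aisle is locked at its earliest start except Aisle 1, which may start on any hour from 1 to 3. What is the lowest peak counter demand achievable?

16

Aisle 1@1: h1:18  h2:17  h3:11  h4:0 → peak 18
Aisle 1@2: h1:16  h2:17  h3:13  h4:0 → peak 17
Aisle 1@3: h1:16  h2:15  h3:13  h4:2 → peak 16
Best is Aisle 1@3, peak 16.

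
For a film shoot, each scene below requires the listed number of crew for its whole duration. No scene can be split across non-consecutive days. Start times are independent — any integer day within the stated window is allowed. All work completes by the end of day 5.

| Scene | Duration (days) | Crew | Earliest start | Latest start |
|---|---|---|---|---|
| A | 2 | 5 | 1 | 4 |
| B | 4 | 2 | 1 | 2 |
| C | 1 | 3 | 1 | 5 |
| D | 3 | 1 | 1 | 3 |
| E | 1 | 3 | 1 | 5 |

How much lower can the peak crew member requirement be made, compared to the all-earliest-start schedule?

Early-start peak: d1:14  d2:8  d3:3  d4:2  d5:0 ⇒ 14.
Leveled (A@1, B@1, C@3, D@3, E@4): d1:7  d2:7  d3:6  d4:6  d5:1 ⇒ 7.
Reduction 14 − 7 = 7.

7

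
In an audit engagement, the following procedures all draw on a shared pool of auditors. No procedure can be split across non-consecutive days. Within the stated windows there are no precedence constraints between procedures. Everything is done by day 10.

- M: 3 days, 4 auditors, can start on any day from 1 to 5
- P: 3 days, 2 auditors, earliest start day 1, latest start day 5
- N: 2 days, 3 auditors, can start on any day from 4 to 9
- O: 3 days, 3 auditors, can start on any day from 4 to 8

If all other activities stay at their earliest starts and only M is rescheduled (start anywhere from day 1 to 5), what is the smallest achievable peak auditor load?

6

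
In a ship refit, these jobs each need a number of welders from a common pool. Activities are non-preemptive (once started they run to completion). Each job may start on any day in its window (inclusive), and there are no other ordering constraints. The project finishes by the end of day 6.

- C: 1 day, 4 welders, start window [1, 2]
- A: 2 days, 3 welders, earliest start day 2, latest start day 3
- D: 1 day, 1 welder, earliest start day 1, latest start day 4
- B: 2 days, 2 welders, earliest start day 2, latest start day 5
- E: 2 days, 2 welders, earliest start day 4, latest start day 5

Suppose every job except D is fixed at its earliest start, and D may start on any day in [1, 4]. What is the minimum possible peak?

D@1: d1:5  d2:5  d3:5  d4:2  d5:2  d6:0 → peak 5
D@2: d1:4  d2:6  d3:5  d4:2  d5:2  d6:0 → peak 6
D@3: d1:4  d2:5  d3:6  d4:2  d5:2  d6:0 → peak 6
D@4: d1:4  d2:5  d3:5  d4:3  d5:2  d6:0 → peak 5
Best is D@1, peak 5.

5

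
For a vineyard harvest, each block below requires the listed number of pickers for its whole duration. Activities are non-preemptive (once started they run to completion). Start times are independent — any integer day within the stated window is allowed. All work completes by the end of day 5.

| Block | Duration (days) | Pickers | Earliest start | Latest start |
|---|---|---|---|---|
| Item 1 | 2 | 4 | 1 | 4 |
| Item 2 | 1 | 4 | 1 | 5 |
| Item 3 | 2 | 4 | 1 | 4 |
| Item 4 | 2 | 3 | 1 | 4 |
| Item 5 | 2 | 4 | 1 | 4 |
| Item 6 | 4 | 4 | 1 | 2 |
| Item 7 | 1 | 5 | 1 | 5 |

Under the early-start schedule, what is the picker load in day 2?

19

At early start, day 2 has: Item 1, Item 3, Item 4, Item 5, Item 6.
Demand: 4 + 4 + 3 + 4 + 4 = 19.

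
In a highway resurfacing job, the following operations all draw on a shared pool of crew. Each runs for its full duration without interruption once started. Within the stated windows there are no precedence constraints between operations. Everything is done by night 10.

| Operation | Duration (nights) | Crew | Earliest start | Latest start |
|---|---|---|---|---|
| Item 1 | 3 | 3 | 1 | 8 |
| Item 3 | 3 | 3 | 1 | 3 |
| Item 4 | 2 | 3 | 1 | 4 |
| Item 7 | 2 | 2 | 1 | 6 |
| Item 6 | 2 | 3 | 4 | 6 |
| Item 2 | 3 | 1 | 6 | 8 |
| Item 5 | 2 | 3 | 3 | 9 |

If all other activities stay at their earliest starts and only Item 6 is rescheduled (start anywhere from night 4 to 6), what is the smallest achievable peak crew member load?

11

Item 6@4: n1:11  n2:11  n3:9  n4:6  n5:3  n6:1  n7:1  n8:1  n9:0  n10:0 → peak 11
Item 6@5: n1:11  n2:11  n3:9  n4:3  n5:3  n6:4  n7:1  n8:1  n9:0  n10:0 → peak 11
Item 6@6: n1:11  n2:11  n3:9  n4:3  n5:0  n6:4  n7:4  n8:1  n9:0  n10:0 → peak 11
Best is Item 6@4, peak 11.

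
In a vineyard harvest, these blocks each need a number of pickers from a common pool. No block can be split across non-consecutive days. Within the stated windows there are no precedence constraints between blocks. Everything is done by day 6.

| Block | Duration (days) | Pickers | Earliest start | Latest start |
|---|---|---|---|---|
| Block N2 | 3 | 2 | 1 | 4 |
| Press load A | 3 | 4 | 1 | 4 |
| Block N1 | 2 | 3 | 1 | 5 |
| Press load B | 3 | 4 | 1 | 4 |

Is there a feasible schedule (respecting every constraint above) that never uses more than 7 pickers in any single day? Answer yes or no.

yes

Schedule Block N2@1, Press load A@1, Block N1@4, Press load B@4: d1:6  d2:6  d3:6  d4:7  d5:7  d6:4 — peak 7 ≤ 7.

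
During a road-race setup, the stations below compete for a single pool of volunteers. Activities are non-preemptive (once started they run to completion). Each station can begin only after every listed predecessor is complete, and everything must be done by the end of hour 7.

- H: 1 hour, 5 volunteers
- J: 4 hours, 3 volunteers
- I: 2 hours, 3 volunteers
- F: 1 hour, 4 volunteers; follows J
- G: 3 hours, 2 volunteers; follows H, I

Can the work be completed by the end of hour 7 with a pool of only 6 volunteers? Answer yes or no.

Schedule H@1, J@2, I@2, F@6, G@4: h1:5  h2:6  h3:6  h4:5  h5:5  h6:6  h7:0 — peak 6 ≤ 6.

yes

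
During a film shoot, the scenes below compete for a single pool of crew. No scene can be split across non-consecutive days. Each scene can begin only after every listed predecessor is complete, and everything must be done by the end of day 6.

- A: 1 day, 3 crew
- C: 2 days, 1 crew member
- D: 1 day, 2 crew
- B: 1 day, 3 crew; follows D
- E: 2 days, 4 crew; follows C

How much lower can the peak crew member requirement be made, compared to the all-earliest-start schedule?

Early-start peak: d1:6  d2:4  d3:4  d4:4  d5:0  d6:0 ⇒ 6.
Leveled (A@1, C@1, D@2, B@3, E@4): d1:4  d2:3  d3:3  d4:4  d5:4  d6:0 ⇒ 4.
Reduction 6 − 4 = 2.

2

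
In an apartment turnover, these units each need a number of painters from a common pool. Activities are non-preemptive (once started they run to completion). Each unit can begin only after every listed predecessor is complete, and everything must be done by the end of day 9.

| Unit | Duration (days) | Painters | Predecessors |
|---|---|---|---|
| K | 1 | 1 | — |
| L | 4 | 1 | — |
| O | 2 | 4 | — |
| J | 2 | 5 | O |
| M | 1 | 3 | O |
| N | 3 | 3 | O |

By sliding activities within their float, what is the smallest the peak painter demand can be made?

5

Early-start (K@1, L@1, O@1, J@3, M@3, N@3) gives peak 12: d1:6  d2:5  d3:12  d4:9  d5:3  d6:0  d7:0  d8:0  d9:0.
Shift O→2, J→5, M→4, N→7.
Schedule K@1, L@1, O@2, J@5, M@4, N@7: d1:2  d2:5  d3:5  d4:4  d5:5  d6:5  d7:3  d8:3  d9:3 — peak 5.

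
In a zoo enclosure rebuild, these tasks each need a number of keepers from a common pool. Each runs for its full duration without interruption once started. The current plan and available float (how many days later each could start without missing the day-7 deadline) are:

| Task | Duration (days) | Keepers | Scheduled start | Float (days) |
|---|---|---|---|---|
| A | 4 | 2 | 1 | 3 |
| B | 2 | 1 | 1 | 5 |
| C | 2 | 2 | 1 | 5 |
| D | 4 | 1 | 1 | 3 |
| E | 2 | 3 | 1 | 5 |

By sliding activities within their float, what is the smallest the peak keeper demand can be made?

Early-start (A@1, B@1, C@1, D@1, E@1) gives peak 9: d1:9  d2:9  d3:3  d4:3  d5:0  d6:0  d7:0.
Shift B→3, D→3, E→5.
Schedule A@1, B@3, C@1, D@3, E@5: d1:4  d2:4  d3:4  d4:4  d5:4  d6:4  d7:0 — peak 4.
Total keeper-days = 24 over 7 days ⇒ peak ≥ ⌈24/7⌉ = 4, so 4 is optimal.

4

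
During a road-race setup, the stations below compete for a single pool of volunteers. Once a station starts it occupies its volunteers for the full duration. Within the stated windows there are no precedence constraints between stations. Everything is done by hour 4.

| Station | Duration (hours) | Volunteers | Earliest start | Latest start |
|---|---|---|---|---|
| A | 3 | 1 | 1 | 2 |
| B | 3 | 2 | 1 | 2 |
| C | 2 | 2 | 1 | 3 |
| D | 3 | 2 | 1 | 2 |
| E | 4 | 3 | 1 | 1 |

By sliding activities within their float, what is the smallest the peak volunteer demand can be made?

10

Schedule A@1, B@1, C@1, D@1, E@1: h1:10  h2:10  h3:8  h4:3 — peak 10.
No arrangement of the 24 feasible schedules does better.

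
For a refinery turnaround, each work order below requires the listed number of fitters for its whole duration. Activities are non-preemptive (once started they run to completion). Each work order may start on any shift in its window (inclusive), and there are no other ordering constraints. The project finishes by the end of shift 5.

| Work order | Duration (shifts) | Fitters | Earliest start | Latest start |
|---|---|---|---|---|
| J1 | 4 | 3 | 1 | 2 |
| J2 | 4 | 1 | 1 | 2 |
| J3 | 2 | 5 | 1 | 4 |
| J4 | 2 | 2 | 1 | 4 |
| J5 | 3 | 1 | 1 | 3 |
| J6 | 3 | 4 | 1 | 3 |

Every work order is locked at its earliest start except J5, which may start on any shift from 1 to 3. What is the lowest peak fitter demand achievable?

15

J5@1: s1:16  s2:16  s3:9  s4:4  s5:0 → peak 16
J5@2: s1:15  s2:16  s3:9  s4:5  s5:0 → peak 16
J5@3: s1:15  s2:15  s3:9  s4:5  s5:1 → peak 15
Best is J5@3, peak 15.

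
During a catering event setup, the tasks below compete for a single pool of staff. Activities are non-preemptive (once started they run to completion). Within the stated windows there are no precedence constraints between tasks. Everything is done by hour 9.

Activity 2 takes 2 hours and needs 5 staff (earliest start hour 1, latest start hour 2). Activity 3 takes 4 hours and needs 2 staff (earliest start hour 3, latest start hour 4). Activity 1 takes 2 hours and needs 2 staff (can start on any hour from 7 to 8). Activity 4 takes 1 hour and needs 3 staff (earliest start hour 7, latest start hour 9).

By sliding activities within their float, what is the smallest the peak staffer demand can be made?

5

Schedule Activity 2@1, Activity 3@3, Activity 1@7, Activity 4@7: h1:5  h2:5  h3:2  h4:2  h5:2  h6:2  h7:5  h8:2  h9:0 — peak 5.
No arrangement of the 24 feasible schedules does better.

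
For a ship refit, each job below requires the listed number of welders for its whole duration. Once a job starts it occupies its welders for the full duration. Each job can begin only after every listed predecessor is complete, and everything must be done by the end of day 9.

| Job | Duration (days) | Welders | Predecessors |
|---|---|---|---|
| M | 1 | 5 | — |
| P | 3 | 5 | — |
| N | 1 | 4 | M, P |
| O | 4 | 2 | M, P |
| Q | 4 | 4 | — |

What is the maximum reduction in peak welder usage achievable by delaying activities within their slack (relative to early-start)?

8

Early-start peak: d1:14  d2:9  d3:9  d4:10  d5:2  d6:2  d7:2  d8:0  d9:0 ⇒ 14.
Leveled (M@1, P@2, N@5, O@5, Q@6): d1:5  d2:5  d3:5  d4:5  d5:6  d6:6  d7:6  d8:6  d9:4 ⇒ 6.
Reduction 14 − 6 = 8.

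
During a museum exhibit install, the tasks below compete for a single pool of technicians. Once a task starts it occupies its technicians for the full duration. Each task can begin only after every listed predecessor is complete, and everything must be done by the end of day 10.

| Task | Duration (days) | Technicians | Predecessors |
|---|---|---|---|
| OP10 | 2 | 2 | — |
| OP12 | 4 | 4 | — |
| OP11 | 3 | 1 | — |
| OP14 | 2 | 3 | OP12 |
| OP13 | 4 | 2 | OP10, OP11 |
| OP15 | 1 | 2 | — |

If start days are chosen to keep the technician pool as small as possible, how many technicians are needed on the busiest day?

Early-start (OP10@1, OP12@1, OP11@1, OP14@5, OP13@4, OP15@1) gives peak 9: d1:9  d2:7  d3:5  d4:6  d5:5  d6:5  d7:2  d8:0  d9:0  d10:0.
Shift OP12→3, OP14→7, OP13→7.
Schedule OP10@1, OP12@3, OP11@1, OP14@7, OP13@7, OP15@1: d1:5  d2:3  d3:5  d4:4  d5:4  d6:4  d7:5  d8:5  d9:2  d10:2 — peak 5.

5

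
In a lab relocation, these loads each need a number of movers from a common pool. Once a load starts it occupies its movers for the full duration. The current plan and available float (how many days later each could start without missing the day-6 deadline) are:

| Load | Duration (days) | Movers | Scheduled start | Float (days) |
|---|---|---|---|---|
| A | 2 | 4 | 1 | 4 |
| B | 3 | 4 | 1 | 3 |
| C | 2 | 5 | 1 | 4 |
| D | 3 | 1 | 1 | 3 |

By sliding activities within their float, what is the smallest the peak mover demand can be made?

8

Early-start (A@1, B@1, C@1, D@1) gives peak 14: d1:14  d2:14  d3:5  d4:0  d5:0  d6:0.
Shift C→4, D→3.
Schedule A@1, B@1, C@4, D@3: d1:8  d2:8  d3:5  d4:6  d5:6  d6:0 — peak 8.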